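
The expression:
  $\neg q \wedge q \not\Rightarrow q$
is never true.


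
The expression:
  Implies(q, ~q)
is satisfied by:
  {q: False}


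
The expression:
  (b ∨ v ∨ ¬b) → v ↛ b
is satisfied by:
  {v: True, b: False}


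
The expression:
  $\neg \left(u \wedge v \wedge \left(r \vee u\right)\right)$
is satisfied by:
  {u: False, v: False}
  {v: True, u: False}
  {u: True, v: False}


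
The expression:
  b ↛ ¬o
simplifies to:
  b ∧ o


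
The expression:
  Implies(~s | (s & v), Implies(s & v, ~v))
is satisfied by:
  {s: False, v: False}
  {v: True, s: False}
  {s: True, v: False}


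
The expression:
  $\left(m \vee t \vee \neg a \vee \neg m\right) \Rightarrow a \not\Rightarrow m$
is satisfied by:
  {a: True, m: False}


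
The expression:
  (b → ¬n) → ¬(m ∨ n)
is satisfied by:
  {b: True, m: False, n: False}
  {m: False, n: False, b: False}
  {n: True, b: True, m: False}
  {n: True, m: True, b: True}


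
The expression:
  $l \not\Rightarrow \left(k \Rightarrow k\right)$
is never true.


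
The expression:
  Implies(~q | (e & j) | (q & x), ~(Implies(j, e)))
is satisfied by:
  {j: True, q: True, x: False, e: False}
  {j: True, x: False, q: False, e: False}
  {j: True, q: True, x: True, e: False}
  {j: True, x: True, q: False, e: False}
  {q: True, e: False, x: False, j: False}
  {e: True, q: True, x: False, j: False}


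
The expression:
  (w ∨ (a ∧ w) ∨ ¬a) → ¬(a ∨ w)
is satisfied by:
  {w: False}


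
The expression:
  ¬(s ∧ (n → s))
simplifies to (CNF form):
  ¬s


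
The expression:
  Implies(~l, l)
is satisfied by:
  {l: True}


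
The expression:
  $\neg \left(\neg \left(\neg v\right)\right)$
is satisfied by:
  {v: False}


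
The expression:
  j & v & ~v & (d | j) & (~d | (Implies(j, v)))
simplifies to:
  False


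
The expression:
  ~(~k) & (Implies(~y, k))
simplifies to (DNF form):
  k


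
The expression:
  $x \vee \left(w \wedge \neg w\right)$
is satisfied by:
  {x: True}


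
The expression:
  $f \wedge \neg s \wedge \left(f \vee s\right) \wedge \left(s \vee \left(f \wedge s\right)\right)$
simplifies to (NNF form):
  $\text{False}$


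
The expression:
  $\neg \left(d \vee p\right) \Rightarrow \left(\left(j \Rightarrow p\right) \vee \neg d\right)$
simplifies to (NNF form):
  $\text{True}$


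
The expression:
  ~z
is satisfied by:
  {z: False}


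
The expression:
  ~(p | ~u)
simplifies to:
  u & ~p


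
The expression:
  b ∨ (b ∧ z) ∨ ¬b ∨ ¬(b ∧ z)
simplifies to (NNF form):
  True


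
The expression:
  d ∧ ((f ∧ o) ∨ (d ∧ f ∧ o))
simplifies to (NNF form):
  d ∧ f ∧ o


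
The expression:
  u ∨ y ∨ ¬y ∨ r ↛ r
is always true.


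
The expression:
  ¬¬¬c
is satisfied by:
  {c: False}


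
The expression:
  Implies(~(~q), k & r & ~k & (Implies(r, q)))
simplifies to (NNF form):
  ~q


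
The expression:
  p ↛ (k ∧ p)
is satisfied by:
  {p: True, k: False}


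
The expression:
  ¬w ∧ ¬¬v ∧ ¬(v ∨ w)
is never true.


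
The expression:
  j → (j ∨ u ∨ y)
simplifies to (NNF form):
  True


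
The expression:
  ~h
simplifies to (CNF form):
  ~h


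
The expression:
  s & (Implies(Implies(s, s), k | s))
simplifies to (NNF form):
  s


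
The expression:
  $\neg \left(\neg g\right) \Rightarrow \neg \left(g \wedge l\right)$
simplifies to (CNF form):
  $\neg g \vee \neg l$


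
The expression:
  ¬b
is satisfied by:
  {b: False}


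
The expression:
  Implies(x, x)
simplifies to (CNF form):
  True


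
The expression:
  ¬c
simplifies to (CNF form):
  ¬c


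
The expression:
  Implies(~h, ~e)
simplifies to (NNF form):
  h | ~e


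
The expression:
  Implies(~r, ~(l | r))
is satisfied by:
  {r: True, l: False}
  {l: False, r: False}
  {l: True, r: True}


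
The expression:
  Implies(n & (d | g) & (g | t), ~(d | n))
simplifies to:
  ~n | (~d & ~g) | (~g & ~t)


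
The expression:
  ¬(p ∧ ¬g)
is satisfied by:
  {g: True, p: False}
  {p: False, g: False}
  {p: True, g: True}


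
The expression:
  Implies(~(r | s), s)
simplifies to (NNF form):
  r | s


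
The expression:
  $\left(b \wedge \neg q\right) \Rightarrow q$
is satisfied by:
  {q: True, b: False}
  {b: False, q: False}
  {b: True, q: True}


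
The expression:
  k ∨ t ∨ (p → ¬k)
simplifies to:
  True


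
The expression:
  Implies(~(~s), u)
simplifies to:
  u | ~s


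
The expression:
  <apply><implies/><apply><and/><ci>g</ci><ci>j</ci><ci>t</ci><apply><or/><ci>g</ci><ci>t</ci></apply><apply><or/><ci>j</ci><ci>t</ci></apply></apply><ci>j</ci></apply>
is always true.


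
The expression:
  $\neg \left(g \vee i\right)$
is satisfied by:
  {g: False, i: False}


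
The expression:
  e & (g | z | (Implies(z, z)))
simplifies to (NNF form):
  e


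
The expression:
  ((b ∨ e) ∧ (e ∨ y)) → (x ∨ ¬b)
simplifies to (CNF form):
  (x ∨ ¬b ∨ ¬e) ∧ (x ∨ ¬b ∨ ¬y)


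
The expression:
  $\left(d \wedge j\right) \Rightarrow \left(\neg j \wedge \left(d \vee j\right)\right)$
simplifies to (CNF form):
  $\neg d \vee \neg j$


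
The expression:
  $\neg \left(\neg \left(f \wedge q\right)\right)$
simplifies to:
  $f \wedge q$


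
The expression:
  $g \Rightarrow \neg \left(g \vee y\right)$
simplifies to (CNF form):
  $\neg g$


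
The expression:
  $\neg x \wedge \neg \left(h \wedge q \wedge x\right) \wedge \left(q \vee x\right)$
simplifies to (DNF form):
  $q \wedge \neg x$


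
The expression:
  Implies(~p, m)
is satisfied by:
  {m: True, p: True}
  {m: True, p: False}
  {p: True, m: False}


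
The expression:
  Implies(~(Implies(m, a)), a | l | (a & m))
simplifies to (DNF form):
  a | l | ~m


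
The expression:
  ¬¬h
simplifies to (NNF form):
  h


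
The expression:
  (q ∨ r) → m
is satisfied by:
  {m: True, q: False, r: False}
  {r: True, m: True, q: False}
  {m: True, q: True, r: False}
  {r: True, m: True, q: True}
  {r: False, q: False, m: False}


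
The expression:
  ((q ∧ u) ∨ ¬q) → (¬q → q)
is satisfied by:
  {q: True}


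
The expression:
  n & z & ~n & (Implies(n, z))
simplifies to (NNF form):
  False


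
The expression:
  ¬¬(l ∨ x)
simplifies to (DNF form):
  l ∨ x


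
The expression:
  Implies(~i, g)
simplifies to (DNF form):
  g | i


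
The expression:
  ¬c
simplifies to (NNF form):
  ¬c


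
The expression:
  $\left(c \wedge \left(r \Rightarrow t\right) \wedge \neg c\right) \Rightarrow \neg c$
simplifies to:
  $\text{True}$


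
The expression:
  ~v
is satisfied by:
  {v: False}


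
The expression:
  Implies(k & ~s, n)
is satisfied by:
  {n: True, s: True, k: False}
  {n: True, k: False, s: False}
  {s: True, k: False, n: False}
  {s: False, k: False, n: False}
  {n: True, s: True, k: True}
  {n: True, k: True, s: False}
  {s: True, k: True, n: False}


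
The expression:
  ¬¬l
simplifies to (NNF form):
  l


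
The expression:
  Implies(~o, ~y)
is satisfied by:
  {o: True, y: False}
  {y: False, o: False}
  {y: True, o: True}


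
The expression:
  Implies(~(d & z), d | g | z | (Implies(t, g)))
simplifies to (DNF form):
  d | g | z | ~t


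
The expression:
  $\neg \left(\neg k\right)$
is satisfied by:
  {k: True}


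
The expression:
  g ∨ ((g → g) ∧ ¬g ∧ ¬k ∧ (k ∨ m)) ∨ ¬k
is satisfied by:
  {g: True, k: False}
  {k: False, g: False}
  {k: True, g: True}


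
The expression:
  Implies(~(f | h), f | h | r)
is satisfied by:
  {r: True, h: True, f: True}
  {r: True, h: True, f: False}
  {r: True, f: True, h: False}
  {r: True, f: False, h: False}
  {h: True, f: True, r: False}
  {h: True, f: False, r: False}
  {f: True, h: False, r: False}


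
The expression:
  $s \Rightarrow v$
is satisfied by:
  {v: True, s: False}
  {s: False, v: False}
  {s: True, v: True}


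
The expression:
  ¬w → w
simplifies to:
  w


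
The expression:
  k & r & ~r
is never true.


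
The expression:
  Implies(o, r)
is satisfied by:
  {r: True, o: False}
  {o: False, r: False}
  {o: True, r: True}


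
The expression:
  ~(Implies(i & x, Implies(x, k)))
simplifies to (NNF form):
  i & x & ~k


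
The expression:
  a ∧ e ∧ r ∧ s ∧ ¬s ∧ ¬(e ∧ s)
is never true.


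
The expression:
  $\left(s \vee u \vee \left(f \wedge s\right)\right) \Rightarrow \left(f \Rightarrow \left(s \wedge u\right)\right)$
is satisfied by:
  {s: False, f: False, u: False}
  {u: True, s: False, f: False}
  {s: True, u: False, f: False}
  {u: True, s: True, f: False}
  {f: True, u: False, s: False}
  {f: True, u: True, s: True}


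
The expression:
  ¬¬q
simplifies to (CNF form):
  q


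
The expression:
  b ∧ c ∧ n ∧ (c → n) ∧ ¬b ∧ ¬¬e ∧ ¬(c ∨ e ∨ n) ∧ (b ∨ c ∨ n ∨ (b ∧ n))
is never true.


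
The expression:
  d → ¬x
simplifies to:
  ¬d ∨ ¬x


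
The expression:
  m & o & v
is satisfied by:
  {m: True, o: True, v: True}


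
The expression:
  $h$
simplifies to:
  $h$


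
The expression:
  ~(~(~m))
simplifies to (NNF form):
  ~m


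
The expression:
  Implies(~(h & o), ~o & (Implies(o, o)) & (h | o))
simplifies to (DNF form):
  h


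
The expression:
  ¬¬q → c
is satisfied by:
  {c: True, q: False}
  {q: False, c: False}
  {q: True, c: True}


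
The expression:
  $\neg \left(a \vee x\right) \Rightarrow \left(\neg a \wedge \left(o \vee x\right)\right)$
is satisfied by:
  {a: True, x: True, o: True}
  {a: True, x: True, o: False}
  {a: True, o: True, x: False}
  {a: True, o: False, x: False}
  {x: True, o: True, a: False}
  {x: True, o: False, a: False}
  {o: True, x: False, a: False}


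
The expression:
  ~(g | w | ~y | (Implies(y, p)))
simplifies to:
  y & ~g & ~p & ~w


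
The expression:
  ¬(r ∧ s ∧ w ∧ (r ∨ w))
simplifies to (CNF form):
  ¬r ∨ ¬s ∨ ¬w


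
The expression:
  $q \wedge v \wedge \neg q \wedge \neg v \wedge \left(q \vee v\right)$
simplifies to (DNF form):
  $\text{False}$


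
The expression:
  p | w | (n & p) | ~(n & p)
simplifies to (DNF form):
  True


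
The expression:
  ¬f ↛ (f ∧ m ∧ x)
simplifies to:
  ¬f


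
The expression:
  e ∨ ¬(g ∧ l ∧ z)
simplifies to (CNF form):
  e ∨ ¬g ∨ ¬l ∨ ¬z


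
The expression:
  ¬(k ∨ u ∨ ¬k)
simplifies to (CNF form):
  False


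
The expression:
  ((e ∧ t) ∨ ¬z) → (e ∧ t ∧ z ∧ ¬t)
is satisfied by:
  {z: True, e: False, t: False}
  {z: True, t: True, e: False}
  {z: True, e: True, t: False}


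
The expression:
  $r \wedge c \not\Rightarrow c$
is never true.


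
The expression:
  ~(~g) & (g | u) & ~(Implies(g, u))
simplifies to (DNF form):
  g & ~u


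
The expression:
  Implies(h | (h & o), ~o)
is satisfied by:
  {h: False, o: False}
  {o: True, h: False}
  {h: True, o: False}


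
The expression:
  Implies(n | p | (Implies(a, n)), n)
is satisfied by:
  {n: True, a: True, p: False}
  {n: True, a: False, p: False}
  {n: True, p: True, a: True}
  {n: True, p: True, a: False}
  {a: True, p: False, n: False}


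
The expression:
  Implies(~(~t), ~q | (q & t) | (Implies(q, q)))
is always true.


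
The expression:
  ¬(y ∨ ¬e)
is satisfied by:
  {e: True, y: False}


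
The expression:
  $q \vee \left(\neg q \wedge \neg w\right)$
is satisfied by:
  {q: True, w: False}
  {w: False, q: False}
  {w: True, q: True}


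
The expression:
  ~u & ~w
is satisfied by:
  {u: False, w: False}


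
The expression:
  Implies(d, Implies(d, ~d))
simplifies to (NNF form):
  ~d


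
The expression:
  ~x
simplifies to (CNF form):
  ~x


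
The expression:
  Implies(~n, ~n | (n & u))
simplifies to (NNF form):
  True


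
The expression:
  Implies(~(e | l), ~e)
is always true.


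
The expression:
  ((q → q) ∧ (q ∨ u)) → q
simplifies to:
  q ∨ ¬u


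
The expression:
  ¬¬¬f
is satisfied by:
  {f: False}


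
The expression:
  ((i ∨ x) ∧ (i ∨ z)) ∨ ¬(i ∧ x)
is always true.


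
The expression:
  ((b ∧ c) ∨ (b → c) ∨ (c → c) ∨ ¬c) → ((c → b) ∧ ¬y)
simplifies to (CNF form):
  ¬y ∧ (b ∨ ¬c)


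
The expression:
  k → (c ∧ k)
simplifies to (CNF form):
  c ∨ ¬k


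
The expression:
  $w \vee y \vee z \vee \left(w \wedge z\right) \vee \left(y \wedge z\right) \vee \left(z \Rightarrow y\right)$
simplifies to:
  $\text{True}$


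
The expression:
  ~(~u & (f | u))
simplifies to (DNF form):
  u | ~f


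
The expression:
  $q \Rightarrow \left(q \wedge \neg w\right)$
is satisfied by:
  {w: False, q: False}
  {q: True, w: False}
  {w: True, q: False}


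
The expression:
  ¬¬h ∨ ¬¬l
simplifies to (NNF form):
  h ∨ l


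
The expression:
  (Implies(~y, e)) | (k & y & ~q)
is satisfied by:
  {y: True, e: True}
  {y: True, e: False}
  {e: True, y: False}


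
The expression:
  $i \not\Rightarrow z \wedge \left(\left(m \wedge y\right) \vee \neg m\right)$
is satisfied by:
  {i: True, y: True, m: False, z: False}
  {i: True, m: False, y: False, z: False}
  {i: True, y: True, m: True, z: False}


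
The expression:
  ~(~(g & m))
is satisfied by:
  {m: True, g: True}


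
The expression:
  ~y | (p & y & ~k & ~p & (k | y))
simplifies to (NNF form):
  ~y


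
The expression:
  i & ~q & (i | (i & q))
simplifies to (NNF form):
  i & ~q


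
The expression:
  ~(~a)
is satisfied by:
  {a: True}


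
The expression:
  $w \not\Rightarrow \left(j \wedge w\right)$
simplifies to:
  $w \wedge \neg j$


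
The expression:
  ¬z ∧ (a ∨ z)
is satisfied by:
  {a: True, z: False}


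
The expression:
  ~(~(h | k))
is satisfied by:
  {k: True, h: True}
  {k: True, h: False}
  {h: True, k: False}


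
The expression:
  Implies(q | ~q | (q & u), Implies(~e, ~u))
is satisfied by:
  {e: True, u: False}
  {u: False, e: False}
  {u: True, e: True}


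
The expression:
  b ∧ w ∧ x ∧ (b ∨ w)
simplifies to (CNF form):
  b ∧ w ∧ x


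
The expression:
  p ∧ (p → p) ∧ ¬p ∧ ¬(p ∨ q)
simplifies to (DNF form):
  False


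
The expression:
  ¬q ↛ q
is always true.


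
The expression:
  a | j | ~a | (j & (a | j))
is always true.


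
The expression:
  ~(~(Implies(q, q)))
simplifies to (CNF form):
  True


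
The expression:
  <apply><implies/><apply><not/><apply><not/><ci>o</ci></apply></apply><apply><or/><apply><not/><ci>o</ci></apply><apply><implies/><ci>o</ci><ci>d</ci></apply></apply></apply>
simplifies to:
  <apply><or/><ci>d</ci><apply><not/><ci>o</ci></apply></apply>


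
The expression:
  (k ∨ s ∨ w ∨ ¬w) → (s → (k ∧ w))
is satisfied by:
  {w: True, k: True, s: False}
  {w: True, k: False, s: False}
  {k: True, w: False, s: False}
  {w: False, k: False, s: False}
  {w: True, s: True, k: True}


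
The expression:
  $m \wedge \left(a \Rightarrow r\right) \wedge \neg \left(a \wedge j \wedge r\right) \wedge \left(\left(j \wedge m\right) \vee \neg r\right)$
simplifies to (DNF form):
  $\left(j \wedge m \wedge \neg a\right) \vee \left(m \wedge \neg a \wedge \neg r\right)$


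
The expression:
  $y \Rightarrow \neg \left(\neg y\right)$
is always true.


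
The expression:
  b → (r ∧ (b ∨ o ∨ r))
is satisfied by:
  {r: True, b: False}
  {b: False, r: False}
  {b: True, r: True}


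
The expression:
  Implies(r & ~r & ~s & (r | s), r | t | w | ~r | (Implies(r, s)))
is always true.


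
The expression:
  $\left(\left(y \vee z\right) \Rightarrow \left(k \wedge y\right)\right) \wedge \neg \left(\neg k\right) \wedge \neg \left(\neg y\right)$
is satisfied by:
  {y: True, k: True}


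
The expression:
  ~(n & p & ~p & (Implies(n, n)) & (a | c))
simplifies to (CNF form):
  True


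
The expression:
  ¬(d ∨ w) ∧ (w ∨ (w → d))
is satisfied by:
  {d: False, w: False}


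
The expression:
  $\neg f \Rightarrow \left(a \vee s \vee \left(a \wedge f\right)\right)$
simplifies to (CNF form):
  $a \vee f \vee s$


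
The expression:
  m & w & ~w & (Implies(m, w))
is never true.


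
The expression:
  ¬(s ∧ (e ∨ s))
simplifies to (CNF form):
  ¬s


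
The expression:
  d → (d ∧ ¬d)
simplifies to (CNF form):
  ¬d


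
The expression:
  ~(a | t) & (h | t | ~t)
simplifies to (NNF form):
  ~a & ~t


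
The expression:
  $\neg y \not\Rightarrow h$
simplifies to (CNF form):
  $\neg h \wedge \neg y$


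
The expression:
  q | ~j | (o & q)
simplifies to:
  q | ~j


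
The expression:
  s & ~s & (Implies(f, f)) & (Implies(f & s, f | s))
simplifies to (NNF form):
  False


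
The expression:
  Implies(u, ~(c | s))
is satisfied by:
  {s: False, u: False, c: False}
  {c: True, s: False, u: False}
  {s: True, c: False, u: False}
  {c: True, s: True, u: False}
  {u: True, c: False, s: False}


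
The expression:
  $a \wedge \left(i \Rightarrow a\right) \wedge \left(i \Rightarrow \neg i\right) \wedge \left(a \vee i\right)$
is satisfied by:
  {a: True, i: False}


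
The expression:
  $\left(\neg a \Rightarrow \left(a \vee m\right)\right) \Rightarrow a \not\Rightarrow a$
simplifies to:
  $\neg a \wedge \neg m$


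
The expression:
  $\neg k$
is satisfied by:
  {k: False}


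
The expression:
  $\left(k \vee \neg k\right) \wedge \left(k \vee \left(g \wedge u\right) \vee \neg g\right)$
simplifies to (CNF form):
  $k \vee u \vee \neg g$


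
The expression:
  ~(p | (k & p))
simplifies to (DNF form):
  ~p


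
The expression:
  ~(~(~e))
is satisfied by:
  {e: False}


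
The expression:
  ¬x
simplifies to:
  ¬x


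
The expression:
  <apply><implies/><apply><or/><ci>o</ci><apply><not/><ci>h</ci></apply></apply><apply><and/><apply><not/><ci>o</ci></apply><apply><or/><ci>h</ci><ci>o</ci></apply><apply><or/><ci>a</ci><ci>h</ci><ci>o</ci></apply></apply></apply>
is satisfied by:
  {h: True, o: False}


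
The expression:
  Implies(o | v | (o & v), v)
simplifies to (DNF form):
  v | ~o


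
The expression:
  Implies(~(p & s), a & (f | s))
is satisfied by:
  {a: True, s: True, f: True, p: True}
  {a: True, s: True, f: True, p: False}
  {a: True, s: True, p: True, f: False}
  {a: True, s: True, p: False, f: False}
  {a: True, f: True, p: True, s: False}
  {a: True, f: True, p: False, s: False}
  {f: True, s: True, p: True, a: False}
  {f: False, s: True, p: True, a: False}


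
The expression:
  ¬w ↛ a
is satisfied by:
  {w: False, a: False}


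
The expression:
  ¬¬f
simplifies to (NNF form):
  f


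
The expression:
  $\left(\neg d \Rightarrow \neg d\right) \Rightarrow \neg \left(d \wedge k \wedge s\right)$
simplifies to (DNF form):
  $\neg d \vee \neg k \vee \neg s$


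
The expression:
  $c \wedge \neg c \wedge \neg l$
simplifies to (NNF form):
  $\text{False}$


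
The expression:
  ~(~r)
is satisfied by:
  {r: True}


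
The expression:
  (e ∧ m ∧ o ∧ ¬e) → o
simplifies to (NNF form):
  True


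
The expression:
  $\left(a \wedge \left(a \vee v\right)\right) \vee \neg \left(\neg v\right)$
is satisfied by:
  {a: True, v: True}
  {a: True, v: False}
  {v: True, a: False}


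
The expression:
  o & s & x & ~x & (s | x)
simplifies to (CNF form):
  False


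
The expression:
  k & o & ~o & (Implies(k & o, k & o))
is never true.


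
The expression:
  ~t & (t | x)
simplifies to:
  x & ~t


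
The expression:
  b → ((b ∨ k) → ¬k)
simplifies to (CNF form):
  ¬b ∨ ¬k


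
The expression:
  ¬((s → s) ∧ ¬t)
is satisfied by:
  {t: True}


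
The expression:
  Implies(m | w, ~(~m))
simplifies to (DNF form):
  m | ~w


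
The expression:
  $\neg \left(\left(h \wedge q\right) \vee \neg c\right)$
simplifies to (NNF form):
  $c \wedge \left(\neg h \vee \neg q\right)$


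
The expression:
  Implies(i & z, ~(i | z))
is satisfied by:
  {z: False, i: False}
  {i: True, z: False}
  {z: True, i: False}


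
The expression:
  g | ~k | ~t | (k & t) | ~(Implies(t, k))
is always true.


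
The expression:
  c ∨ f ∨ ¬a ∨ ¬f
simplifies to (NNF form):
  True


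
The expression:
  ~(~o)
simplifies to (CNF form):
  o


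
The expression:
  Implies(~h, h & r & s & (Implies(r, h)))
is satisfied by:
  {h: True}


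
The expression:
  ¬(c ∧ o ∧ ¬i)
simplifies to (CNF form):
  i ∨ ¬c ∨ ¬o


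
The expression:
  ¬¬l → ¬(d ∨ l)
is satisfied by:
  {l: False}


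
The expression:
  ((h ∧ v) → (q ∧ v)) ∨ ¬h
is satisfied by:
  {q: True, h: False, v: False}
  {h: False, v: False, q: False}
  {q: True, v: True, h: False}
  {v: True, h: False, q: False}
  {q: True, h: True, v: False}
  {h: True, q: False, v: False}
  {q: True, v: True, h: True}


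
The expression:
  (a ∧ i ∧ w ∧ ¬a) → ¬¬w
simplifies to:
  True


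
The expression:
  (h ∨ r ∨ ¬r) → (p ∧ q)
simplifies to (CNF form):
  p ∧ q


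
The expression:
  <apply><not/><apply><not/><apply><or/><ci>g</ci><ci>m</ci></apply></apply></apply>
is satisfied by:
  {m: True, g: True}
  {m: True, g: False}
  {g: True, m: False}


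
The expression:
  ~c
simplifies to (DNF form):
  ~c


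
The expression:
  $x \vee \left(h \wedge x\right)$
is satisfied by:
  {x: True}


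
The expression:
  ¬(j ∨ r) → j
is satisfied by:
  {r: True, j: True}
  {r: True, j: False}
  {j: True, r: False}


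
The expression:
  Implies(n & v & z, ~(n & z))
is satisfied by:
  {v: False, z: False, n: False}
  {n: True, v: False, z: False}
  {z: True, v: False, n: False}
  {n: True, z: True, v: False}
  {v: True, n: False, z: False}
  {n: True, v: True, z: False}
  {z: True, v: True, n: False}


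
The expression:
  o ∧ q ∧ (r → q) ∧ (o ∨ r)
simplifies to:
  o ∧ q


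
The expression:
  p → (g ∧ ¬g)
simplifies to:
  ¬p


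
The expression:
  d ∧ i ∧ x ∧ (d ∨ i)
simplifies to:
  d ∧ i ∧ x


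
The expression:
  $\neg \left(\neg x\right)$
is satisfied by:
  {x: True}


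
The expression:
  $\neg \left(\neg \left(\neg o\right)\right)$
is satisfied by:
  {o: False}


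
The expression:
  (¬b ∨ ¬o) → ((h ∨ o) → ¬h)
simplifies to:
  (b ∧ o) ∨ ¬h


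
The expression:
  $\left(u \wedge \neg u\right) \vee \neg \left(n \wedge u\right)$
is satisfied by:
  {u: False, n: False}
  {n: True, u: False}
  {u: True, n: False}


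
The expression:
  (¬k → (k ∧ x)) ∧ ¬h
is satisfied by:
  {k: True, h: False}


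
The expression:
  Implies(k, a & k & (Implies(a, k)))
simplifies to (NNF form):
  a | ~k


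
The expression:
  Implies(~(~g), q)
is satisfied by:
  {q: True, g: False}
  {g: False, q: False}
  {g: True, q: True}


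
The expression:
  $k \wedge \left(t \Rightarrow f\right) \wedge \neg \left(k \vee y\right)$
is never true.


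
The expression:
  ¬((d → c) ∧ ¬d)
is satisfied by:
  {d: True}


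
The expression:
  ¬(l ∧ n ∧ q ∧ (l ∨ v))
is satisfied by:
  {l: False, q: False, n: False}
  {n: True, l: False, q: False}
  {q: True, l: False, n: False}
  {n: True, q: True, l: False}
  {l: True, n: False, q: False}
  {n: True, l: True, q: False}
  {q: True, l: True, n: False}


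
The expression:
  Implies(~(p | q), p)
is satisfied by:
  {q: True, p: True}
  {q: True, p: False}
  {p: True, q: False}


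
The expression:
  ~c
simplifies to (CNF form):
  ~c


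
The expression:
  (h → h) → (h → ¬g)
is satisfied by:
  {h: False, g: False}
  {g: True, h: False}
  {h: True, g: False}


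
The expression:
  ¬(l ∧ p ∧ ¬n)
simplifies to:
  n ∨ ¬l ∨ ¬p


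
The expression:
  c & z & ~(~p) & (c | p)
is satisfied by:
  {c: True, z: True, p: True}


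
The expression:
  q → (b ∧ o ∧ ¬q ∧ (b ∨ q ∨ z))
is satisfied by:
  {q: False}


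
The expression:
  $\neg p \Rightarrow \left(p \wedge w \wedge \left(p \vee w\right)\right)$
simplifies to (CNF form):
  $p$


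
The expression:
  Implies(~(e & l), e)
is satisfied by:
  {e: True}


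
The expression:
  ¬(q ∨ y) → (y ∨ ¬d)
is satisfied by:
  {y: True, q: True, d: False}
  {y: True, q: False, d: False}
  {q: True, y: False, d: False}
  {y: False, q: False, d: False}
  {y: True, d: True, q: True}
  {y: True, d: True, q: False}
  {d: True, q: True, y: False}


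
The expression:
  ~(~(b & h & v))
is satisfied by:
  {h: True, b: True, v: True}


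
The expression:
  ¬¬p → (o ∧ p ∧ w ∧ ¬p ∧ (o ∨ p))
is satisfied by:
  {p: False}


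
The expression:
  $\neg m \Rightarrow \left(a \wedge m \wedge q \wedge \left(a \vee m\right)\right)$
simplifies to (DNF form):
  $m$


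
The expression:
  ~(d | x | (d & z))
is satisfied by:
  {x: False, d: False}


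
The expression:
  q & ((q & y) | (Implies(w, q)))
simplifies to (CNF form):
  q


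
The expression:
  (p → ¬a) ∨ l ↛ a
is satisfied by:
  {p: False, a: False}
  {a: True, p: False}
  {p: True, a: False}


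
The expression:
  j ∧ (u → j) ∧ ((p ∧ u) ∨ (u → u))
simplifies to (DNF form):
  j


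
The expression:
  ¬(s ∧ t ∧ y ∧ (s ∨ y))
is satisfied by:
  {s: False, t: False, y: False}
  {y: True, s: False, t: False}
  {t: True, s: False, y: False}
  {y: True, t: True, s: False}
  {s: True, y: False, t: False}
  {y: True, s: True, t: False}
  {t: True, s: True, y: False}


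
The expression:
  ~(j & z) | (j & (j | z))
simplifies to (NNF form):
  True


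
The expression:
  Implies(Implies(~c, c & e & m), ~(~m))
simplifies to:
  m | ~c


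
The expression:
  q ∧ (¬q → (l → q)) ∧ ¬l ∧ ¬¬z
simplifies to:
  q ∧ z ∧ ¬l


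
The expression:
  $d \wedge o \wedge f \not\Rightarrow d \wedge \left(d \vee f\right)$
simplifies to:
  $\text{False}$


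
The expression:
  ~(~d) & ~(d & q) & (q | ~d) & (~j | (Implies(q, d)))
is never true.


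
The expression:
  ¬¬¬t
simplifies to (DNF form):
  ¬t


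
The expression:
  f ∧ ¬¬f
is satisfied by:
  {f: True}


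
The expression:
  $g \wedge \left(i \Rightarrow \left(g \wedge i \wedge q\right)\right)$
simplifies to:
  $g \wedge \left(q \vee \neg i\right)$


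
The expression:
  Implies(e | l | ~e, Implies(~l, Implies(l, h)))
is always true.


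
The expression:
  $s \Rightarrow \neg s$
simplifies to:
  $\neg s$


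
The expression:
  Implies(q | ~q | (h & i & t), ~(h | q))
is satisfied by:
  {q: False, h: False}


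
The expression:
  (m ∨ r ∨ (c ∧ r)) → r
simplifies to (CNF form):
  r ∨ ¬m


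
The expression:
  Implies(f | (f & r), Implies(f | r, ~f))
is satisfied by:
  {f: False}


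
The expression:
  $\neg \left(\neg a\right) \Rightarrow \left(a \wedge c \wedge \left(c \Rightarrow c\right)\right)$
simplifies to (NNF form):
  $c \vee \neg a$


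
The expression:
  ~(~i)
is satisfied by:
  {i: True}


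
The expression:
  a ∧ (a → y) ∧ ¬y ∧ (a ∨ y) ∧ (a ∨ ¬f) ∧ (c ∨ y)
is never true.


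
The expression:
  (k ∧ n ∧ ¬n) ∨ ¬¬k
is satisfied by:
  {k: True}


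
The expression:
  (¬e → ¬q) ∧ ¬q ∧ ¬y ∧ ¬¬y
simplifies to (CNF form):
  False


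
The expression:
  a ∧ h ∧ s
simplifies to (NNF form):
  a ∧ h ∧ s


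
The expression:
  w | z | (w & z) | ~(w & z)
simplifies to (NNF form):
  True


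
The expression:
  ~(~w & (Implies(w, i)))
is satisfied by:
  {w: True}


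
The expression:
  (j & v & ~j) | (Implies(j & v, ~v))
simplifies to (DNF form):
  ~j | ~v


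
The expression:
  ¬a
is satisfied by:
  {a: False}


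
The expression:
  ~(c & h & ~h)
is always true.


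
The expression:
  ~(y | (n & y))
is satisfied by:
  {y: False}


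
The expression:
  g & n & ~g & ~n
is never true.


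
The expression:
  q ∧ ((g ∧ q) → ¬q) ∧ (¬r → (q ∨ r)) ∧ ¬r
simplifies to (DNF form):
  q ∧ ¬g ∧ ¬r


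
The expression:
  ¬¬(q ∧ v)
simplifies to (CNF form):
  q ∧ v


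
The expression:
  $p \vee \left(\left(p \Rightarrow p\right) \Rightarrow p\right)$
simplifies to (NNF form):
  $p$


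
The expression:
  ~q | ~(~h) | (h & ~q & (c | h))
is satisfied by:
  {h: True, q: False}
  {q: False, h: False}
  {q: True, h: True}


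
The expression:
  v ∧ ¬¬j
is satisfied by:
  {j: True, v: True}


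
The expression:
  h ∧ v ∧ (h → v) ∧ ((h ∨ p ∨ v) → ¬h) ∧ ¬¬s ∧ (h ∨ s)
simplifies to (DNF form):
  False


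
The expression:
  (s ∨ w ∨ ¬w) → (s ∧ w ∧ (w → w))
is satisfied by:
  {w: True, s: True}


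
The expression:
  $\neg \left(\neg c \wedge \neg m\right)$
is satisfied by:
  {c: True, m: True}
  {c: True, m: False}
  {m: True, c: False}


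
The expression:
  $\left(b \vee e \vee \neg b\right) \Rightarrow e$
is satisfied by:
  {e: True}


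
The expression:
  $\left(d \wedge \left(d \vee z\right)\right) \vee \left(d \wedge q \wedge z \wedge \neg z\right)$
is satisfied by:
  {d: True}


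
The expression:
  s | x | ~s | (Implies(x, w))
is always true.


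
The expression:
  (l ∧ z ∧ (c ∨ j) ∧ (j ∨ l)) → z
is always true.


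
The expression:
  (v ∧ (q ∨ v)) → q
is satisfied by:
  {q: True, v: False}
  {v: False, q: False}
  {v: True, q: True}


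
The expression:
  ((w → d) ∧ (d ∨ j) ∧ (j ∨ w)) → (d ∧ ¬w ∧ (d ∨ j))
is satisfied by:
  {d: False, w: False, j: False}
  {w: True, d: False, j: False}
  {j: True, w: True, d: False}
  {d: True, j: False, w: False}
  {j: True, d: True, w: False}


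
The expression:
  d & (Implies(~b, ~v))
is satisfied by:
  {b: True, d: True, v: False}
  {d: True, v: False, b: False}
  {b: True, v: True, d: True}


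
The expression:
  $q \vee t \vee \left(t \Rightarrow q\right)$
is always true.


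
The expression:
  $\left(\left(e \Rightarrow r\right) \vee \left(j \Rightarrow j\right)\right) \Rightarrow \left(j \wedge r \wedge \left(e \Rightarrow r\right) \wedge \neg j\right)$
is never true.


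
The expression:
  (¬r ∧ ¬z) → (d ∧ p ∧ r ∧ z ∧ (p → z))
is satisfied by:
  {r: True, z: True}
  {r: True, z: False}
  {z: True, r: False}


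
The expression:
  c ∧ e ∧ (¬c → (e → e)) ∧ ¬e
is never true.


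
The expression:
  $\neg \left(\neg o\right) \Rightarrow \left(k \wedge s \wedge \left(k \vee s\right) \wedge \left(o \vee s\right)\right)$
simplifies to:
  $\left(k \wedge s\right) \vee \neg o$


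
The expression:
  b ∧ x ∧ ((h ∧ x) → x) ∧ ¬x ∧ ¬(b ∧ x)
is never true.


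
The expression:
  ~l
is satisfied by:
  {l: False}


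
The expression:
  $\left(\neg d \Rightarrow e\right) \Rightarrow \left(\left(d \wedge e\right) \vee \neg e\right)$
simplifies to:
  $d \vee \neg e$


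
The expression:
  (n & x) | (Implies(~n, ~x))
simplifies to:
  n | ~x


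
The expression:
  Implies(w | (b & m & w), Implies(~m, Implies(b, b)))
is always true.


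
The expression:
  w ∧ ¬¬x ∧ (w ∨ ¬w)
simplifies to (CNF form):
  w ∧ x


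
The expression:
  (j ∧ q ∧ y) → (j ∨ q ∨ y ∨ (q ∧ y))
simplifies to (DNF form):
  True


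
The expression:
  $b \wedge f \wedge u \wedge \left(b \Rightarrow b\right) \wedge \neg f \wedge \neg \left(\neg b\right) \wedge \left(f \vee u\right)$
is never true.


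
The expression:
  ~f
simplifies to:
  ~f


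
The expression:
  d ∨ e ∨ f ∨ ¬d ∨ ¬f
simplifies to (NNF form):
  True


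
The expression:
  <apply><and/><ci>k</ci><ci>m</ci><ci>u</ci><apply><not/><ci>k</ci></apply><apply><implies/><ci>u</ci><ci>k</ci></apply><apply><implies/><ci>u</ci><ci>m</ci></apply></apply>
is never true.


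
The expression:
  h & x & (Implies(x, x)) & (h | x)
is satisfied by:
  {h: True, x: True}


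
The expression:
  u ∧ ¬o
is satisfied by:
  {u: True, o: False}


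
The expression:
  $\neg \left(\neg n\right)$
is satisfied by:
  {n: True}


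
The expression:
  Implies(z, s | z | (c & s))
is always true.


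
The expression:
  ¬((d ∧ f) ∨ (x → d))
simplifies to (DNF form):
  x ∧ ¬d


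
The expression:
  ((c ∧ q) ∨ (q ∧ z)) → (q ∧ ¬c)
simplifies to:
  ¬c ∨ ¬q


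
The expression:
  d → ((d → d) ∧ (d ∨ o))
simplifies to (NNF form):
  True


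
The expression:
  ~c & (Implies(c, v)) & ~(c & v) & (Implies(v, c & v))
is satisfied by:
  {v: False, c: False}


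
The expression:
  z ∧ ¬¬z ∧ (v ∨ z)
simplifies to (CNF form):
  z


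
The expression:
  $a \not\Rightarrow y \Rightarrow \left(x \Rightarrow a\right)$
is always true.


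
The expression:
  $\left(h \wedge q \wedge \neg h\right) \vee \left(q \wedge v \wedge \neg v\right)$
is never true.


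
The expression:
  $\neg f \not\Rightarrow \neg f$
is never true.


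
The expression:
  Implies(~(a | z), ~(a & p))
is always true.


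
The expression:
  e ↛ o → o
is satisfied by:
  {o: True, e: False}
  {e: False, o: False}
  {e: True, o: True}


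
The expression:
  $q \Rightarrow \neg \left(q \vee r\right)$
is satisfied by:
  {q: False}


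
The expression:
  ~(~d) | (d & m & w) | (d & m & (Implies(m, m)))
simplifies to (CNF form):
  d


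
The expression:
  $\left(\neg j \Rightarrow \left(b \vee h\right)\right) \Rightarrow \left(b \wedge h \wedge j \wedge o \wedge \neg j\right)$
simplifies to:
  $\neg b \wedge \neg h \wedge \neg j$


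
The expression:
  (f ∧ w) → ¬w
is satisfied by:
  {w: False, f: False}
  {f: True, w: False}
  {w: True, f: False}


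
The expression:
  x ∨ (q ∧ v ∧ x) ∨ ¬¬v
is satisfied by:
  {x: True, v: True}
  {x: True, v: False}
  {v: True, x: False}


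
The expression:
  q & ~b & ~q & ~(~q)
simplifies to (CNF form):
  False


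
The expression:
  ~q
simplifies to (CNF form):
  ~q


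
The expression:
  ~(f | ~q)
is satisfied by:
  {q: True, f: False}


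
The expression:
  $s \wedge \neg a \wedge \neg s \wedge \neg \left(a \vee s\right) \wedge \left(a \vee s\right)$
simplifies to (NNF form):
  $\text{False}$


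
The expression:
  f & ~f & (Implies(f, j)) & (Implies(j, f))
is never true.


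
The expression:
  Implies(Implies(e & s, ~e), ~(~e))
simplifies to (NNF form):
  e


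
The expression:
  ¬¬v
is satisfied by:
  {v: True}


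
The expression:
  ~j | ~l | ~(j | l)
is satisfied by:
  {l: False, j: False}
  {j: True, l: False}
  {l: True, j: False}


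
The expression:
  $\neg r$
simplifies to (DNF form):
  $\neg r$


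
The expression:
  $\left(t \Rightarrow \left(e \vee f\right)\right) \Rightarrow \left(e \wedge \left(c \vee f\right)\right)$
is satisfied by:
  {c: True, e: True, f: True, t: True}
  {c: True, e: True, f: True, t: False}
  {c: True, e: True, t: True, f: False}
  {c: True, e: True, t: False, f: False}
  {e: True, f: True, t: True, c: False}
  {e: True, f: True, t: False, c: False}
  {c: True, f: False, t: True, e: False}
  {t: True, e: False, f: False, c: False}


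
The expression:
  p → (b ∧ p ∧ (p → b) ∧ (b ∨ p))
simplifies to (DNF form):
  b ∨ ¬p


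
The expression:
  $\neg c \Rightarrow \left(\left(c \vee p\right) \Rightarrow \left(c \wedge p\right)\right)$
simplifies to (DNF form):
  $c \vee \neg p$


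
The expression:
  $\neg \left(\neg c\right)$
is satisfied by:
  {c: True}


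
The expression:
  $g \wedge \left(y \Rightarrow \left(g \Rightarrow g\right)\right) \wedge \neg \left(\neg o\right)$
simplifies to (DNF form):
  $g \wedge o$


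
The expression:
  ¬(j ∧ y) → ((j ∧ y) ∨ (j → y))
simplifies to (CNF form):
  y ∨ ¬j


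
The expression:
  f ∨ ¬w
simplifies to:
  f ∨ ¬w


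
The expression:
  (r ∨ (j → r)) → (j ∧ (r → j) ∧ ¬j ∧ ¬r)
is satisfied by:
  {j: True, r: False}


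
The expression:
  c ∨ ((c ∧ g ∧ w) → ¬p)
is always true.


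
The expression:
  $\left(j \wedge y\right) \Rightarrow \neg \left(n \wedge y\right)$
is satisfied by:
  {y: False, n: False, j: False}
  {j: True, y: False, n: False}
  {n: True, y: False, j: False}
  {j: True, n: True, y: False}
  {y: True, j: False, n: False}
  {j: True, y: True, n: False}
  {n: True, y: True, j: False}


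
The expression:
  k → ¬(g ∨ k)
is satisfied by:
  {k: False}


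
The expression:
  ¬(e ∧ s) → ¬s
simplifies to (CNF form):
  e ∨ ¬s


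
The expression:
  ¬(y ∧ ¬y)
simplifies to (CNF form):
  True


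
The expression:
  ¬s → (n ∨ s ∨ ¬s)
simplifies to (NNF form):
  True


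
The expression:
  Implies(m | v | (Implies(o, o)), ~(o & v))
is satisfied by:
  {v: False, o: False}
  {o: True, v: False}
  {v: True, o: False}


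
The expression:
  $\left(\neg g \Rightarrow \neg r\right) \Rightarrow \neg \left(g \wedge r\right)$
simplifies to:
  $\neg g \vee \neg r$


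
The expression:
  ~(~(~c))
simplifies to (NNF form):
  ~c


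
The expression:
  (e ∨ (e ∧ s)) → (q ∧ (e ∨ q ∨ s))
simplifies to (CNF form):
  q ∨ ¬e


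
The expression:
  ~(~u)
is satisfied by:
  {u: True}


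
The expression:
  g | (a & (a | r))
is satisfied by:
  {a: True, g: True}
  {a: True, g: False}
  {g: True, a: False}


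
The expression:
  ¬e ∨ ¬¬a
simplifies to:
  a ∨ ¬e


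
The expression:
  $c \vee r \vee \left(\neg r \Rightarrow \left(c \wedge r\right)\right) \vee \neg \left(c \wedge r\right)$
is always true.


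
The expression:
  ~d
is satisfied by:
  {d: False}


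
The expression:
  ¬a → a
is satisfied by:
  {a: True}


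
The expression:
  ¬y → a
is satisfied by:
  {a: True, y: True}
  {a: True, y: False}
  {y: True, a: False}


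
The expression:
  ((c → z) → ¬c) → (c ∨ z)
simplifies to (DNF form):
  c ∨ z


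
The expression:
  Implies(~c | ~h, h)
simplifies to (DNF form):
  h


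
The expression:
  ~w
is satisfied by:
  {w: False}


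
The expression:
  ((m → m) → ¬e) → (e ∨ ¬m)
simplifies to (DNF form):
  e ∨ ¬m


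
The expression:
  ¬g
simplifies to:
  ¬g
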